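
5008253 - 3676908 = 1331345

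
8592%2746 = 354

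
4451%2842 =1609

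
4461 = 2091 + 2370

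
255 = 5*51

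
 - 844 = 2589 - 3433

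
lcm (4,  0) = 0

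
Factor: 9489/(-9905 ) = - 3^1*5^( - 1 )*7^( - 1)*283^( -1)*3163^1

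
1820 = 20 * 91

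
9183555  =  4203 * 2185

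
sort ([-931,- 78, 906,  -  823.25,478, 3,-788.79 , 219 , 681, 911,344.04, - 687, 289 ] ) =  [ -931, - 823.25, - 788.79, - 687, - 78 , 3 , 219, 289,344.04,478,681,906,  911 ] 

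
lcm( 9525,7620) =38100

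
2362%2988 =2362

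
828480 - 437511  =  390969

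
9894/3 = 3298 = 3298.00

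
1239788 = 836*1483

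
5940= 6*990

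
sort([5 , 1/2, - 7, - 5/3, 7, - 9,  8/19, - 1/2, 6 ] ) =[ - 9, - 7, - 5/3,-1/2,8/19,1/2,  5,  6, 7] 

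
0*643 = 0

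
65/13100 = 13/2620 = 0.00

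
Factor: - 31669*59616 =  - 1887979104 = - 2^5*3^4*11^1*23^1*2879^1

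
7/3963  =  7/3963=   0.00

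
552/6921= 184/2307 = 0.08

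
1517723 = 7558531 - 6040808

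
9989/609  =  1427/87=16.40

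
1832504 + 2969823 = 4802327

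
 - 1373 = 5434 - 6807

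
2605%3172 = 2605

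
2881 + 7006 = 9887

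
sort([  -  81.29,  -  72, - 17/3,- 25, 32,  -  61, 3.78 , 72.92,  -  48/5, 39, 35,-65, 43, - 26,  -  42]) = [-81.29,  -  72,-65, - 61, - 42 , - 26, - 25, -48/5, - 17/3,3.78, 32, 35, 39 , 43, 72.92 ] 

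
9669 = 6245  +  3424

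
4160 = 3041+1119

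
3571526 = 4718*757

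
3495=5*699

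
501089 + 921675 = 1422764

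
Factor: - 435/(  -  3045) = 1/7=7^(  -  1)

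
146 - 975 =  - 829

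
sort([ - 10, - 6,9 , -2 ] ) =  [ - 10, - 6, - 2, 9]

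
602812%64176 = 25228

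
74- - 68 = 142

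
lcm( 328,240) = 9840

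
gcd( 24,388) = 4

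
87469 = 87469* 1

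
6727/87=6727/87  =  77.32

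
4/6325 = 4/6325= 0.00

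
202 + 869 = 1071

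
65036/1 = 65036 = 65036.00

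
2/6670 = 1/3335 = 0.00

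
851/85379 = 851/85379=0.01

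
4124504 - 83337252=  - 79212748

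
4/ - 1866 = - 2/933=- 0.00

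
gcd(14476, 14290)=2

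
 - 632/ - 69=9+11/69 = 9.16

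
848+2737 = 3585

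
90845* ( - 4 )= -363380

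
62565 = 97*645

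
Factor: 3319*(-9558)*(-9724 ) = 2^3*3^4*11^1*13^1*17^1*59^1*3319^1 = 308474471448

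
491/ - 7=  - 491/7= - 70.14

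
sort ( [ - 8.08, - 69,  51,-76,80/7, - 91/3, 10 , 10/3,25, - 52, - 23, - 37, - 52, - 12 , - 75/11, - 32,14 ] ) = [ - 76, - 69,  -  52, - 52,-37, - 32, - 91/3, - 23, - 12,-8.08,-75/11, 10/3,10,80/7, 14 , 25 , 51]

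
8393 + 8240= 16633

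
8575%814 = 435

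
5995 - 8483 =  - 2488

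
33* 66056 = 2179848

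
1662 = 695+967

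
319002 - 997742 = - 678740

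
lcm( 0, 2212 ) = 0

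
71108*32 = 2275456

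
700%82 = 44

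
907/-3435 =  - 907/3435 = - 0.26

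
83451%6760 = 2331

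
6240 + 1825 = 8065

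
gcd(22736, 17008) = 16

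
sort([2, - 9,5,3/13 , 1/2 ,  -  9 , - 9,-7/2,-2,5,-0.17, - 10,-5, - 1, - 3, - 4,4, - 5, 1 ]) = [-10,-9 , - 9 , - 9, - 5,- 5, - 4,  -  7/2,-3, - 2, - 1 , - 0.17,3/13,1/2, 1,2, 4, 5,5] 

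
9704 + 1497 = 11201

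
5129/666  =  7 + 467/666 = 7.70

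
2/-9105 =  - 1  +  9103/9105 = - 0.00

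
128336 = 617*208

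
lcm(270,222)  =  9990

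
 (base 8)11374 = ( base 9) 6600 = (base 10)4860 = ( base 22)a0k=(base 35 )3xu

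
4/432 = 1/108=0.01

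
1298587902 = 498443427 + 800144475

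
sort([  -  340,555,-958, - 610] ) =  [ - 958, - 610, - 340,555 ]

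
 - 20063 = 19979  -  40042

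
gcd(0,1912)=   1912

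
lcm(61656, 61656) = 61656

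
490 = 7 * 70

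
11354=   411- - 10943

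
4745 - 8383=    - 3638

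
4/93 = 4/93 = 0.04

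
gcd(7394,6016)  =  2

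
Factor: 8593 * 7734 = 2^1* 3^1* 13^1* 661^1*1289^1  =  66458262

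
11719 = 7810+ 3909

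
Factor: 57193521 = 3^1*7^1*11^1*247591^1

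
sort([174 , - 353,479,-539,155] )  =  [-539,-353 , 155,174,479]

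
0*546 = 0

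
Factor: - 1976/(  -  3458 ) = 4/7 = 2^2*7^( - 1) 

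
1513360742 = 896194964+617165778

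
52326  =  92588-40262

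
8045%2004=29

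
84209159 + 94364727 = 178573886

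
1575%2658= 1575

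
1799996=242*7438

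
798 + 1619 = 2417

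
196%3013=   196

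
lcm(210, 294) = 1470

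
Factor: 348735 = 3^1*5^1 * 67^1 * 347^1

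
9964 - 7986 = 1978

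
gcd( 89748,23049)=9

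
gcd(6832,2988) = 4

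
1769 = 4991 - 3222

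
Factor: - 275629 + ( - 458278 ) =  - 17^1*23^1 * 1877^1  =  -733907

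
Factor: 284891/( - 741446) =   -  2^( - 1 )*431^1 * 661^1*370723^( - 1) 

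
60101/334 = 60101/334  =  179.94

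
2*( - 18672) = -37344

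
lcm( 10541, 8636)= 716788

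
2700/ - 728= - 4+53/182 = - 3.71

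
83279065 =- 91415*( - 911 ) 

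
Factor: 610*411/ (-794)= - 3^1 *5^1*61^1*137^1*397^( - 1) = - 125355/397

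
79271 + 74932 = 154203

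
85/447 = 85/447 = 0.19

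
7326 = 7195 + 131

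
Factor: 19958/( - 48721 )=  - 34/83 = - 2^1*17^1*83^( - 1) 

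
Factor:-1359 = -3^2  *151^1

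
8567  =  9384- 817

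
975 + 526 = 1501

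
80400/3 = 26800 = 26800.00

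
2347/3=782+1/3 = 782.33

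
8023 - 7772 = 251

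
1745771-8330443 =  - 6584672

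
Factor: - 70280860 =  -2^2*5^1*13^1*270311^1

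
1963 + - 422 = 1541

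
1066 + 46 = 1112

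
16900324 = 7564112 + 9336212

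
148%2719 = 148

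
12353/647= 19+ 60/647  =  19.09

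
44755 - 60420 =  - 15665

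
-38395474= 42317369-80712843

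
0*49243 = 0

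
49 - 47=2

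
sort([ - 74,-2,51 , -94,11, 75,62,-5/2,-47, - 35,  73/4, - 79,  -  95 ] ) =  [  -  95, - 94, - 79 ,-74, - 47,-35, - 5/2,-2,11, 73/4 , 51,62 , 75]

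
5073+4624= 9697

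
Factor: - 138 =-2^1*3^1 * 23^1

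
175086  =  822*213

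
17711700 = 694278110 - 676566410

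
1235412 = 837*1476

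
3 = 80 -77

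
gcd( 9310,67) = 1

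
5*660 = 3300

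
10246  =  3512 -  - 6734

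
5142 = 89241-84099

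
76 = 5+71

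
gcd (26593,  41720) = 7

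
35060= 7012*5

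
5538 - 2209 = 3329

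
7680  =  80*96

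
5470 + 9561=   15031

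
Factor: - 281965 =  - 5^1*56393^1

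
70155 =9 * 7795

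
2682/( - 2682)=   -  1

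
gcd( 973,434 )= 7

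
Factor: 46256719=271^1 *170689^1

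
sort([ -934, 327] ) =[ - 934, 327]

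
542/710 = 271/355 = 0.76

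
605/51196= 605/51196 = 0.01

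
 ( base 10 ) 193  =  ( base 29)6J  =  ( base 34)5n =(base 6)521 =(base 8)301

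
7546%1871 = 62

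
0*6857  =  0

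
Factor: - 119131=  - 119131^1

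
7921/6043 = 1 + 1878/6043 =1.31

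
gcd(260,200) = 20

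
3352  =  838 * 4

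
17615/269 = 65 + 130/269 = 65.48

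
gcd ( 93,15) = 3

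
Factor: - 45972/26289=  -  5108/2921=- 2^2*23^( -1)*127^ ( - 1) *1277^1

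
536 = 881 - 345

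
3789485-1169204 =2620281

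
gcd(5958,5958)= 5958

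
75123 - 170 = 74953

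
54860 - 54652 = 208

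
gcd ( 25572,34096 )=8524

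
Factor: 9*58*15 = 2^1*3^3 * 5^1 * 29^1 = 7830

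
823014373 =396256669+426757704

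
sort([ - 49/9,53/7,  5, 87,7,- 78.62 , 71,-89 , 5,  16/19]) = [  -  89, - 78.62,  -  49/9 , 16/19,  5,5,  7 , 53/7,71, 87]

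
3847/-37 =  - 3847/37 = -103.97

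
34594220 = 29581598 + 5012622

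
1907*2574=4908618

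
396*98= 38808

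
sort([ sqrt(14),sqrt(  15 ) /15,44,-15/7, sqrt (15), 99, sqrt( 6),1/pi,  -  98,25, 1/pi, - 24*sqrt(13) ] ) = [  -  98 , - 24 * sqrt ( 13), - 15/7,sqrt( 15 )/15,1/pi, 1/pi, sqrt( 6),sqrt( 14 ),sqrt( 15),25, 44, 99 ] 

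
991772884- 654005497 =337767387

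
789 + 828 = 1617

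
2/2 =1 = 1.00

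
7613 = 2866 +4747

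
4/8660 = 1/2165  =  0.00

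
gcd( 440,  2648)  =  8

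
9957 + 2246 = 12203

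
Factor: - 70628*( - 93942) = 6634935576= 2^3*3^2*17^1*307^1 * 17657^1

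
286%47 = 4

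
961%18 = 7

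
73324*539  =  39521636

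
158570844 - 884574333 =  - 726003489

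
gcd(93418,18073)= 1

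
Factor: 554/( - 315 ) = -2^1*3^( - 2)* 5^(- 1 )  *  7^( - 1 ) *277^1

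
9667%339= 175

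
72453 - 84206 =-11753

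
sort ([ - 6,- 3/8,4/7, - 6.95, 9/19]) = [ - 6.95, - 6,-3/8, 9/19,4/7 ] 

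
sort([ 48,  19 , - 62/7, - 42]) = [ - 42, - 62/7 , 19,48]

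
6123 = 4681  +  1442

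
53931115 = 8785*6139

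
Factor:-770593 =  -  17^1* 45329^1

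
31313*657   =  20572641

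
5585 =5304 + 281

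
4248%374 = 134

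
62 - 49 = 13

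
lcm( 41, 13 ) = 533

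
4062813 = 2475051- - 1587762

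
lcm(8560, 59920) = 59920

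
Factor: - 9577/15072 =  - 2^ (-5 )*3^(-1 )  *  61^1 = - 61/96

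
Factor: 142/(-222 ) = -71/111 = - 3^(-1 )*37^( - 1 )*71^1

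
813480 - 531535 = 281945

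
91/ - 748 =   -  91/748 = - 0.12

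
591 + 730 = 1321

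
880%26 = 22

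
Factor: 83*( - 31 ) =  - 2573 = - 31^1 * 83^1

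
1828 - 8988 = - 7160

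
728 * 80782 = 58809296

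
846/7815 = 282/2605 = 0.11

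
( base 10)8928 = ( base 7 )35013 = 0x22E0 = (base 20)1268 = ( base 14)337a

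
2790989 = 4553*613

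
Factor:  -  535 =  - 5^1*107^1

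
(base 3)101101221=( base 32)7d1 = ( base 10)7585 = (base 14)2A9B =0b1110110100001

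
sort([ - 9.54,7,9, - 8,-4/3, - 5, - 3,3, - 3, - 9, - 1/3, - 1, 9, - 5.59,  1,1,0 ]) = [ - 9.54,-9,-8, - 5.59, - 5, - 3, - 3, - 4/3, - 1,-1/3,0,1,1, 3, 7,9, 9]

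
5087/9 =565+2/9= 565.22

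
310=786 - 476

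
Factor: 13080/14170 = 12/13 = 2^2 *3^1*13^( -1 )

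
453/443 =453/443  =  1.02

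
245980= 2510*98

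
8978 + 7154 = 16132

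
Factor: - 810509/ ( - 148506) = 2^( - 1)*3^( - 1 )*7^3 * 17^1*53^( - 1 )*139^1*467^ ( - 1 )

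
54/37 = 1  +  17/37 = 1.46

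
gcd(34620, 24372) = 12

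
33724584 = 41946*804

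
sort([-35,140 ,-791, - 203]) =[-791 , - 203, - 35, 140 ]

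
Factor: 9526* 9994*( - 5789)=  - 551129263916 = - 2^2*7^1 * 11^1*19^1*263^1*433^1*827^1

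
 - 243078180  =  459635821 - 702714001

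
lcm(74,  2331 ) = 4662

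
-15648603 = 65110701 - 80759304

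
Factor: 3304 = 2^3*7^1*59^1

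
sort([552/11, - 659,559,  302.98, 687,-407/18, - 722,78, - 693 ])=[ - 722, - 693, - 659, - 407/18 , 552/11, 78,302.98, 559, 687] 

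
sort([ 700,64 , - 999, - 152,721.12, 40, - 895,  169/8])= [ - 999,-895, - 152,169/8,40,64 , 700,721.12 ]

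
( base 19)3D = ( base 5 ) 240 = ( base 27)2G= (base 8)106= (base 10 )70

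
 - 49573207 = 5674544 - 55247751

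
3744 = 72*52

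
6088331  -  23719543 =  -  17631212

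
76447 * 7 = 535129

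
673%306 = 61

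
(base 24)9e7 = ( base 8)12627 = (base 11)4175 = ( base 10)5527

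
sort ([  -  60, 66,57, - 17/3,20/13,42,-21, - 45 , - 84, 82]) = [ - 84, - 60, - 45, - 21, - 17/3, 20/13,42,57,66,82 ]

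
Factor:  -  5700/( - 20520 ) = 2^( - 1 )*3^( - 2 ) * 5^1 = 5/18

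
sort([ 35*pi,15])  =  [ 15 , 35 * pi ]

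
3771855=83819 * 45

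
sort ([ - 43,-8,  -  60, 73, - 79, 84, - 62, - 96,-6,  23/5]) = [-96,-79, - 62,-60, - 43, - 8, - 6, 23/5, 73, 84] 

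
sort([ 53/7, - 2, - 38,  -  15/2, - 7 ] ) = [ - 38, - 15/2 ,  -  7, - 2, 53/7]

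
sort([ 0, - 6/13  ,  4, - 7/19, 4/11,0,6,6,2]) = [ - 6/13, - 7/19 , 0,0, 4/11,  2, 4,6,6]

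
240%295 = 240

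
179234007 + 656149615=835383622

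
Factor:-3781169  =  - 7^1*540167^1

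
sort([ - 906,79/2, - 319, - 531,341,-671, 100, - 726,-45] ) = [ - 906,- 726,-671,- 531, - 319, - 45 , 79/2, 100,341 ]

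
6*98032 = 588192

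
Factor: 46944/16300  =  72/25  =  2^3*3^2*5^( - 2 ) 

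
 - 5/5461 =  - 5/5461 = - 0.00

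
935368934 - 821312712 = 114056222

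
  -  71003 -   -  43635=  - 27368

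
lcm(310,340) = 10540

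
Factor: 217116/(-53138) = -2^1*3^2*37^1*163^( - 1) = - 666/163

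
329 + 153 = 482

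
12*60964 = 731568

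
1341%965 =376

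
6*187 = 1122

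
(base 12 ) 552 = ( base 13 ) 482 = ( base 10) 782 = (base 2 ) 1100001110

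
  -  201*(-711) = 142911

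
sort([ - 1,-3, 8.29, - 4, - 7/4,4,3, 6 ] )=[ - 4, - 3,-7/4,-1,3,4, 6, 8.29]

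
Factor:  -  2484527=-2484527^1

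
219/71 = 219/71  =  3.08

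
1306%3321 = 1306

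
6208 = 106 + 6102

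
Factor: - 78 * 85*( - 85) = 2^1*3^1*5^2*13^1*17^2 = 563550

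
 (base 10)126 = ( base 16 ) 7e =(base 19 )6c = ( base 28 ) 4e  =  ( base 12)a6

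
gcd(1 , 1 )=1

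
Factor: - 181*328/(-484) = 2^1*11^ ( -2 )*41^1 * 181^1 = 14842/121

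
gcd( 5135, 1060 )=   5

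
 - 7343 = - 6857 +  - 486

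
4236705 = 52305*81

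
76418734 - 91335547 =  - 14916813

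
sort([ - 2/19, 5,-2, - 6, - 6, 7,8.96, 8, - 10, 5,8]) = [ - 10, - 6, - 6 , - 2, - 2/19,5, 5,7, 8 , 8,  8.96]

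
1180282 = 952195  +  228087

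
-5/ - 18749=5/18749 = 0.00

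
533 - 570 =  - 37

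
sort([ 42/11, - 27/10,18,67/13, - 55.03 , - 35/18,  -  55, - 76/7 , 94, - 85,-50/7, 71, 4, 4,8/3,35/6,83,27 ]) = [ - 85, - 55.03,-55, - 76/7,  -  50/7, - 27/10 ,-35/18, 8/3,42/11, 4, 4,67/13,35/6, 18, 27,71,83,94] 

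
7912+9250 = 17162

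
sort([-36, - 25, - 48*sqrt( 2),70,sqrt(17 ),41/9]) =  [ - 48*sqrt(2 ), - 36,  -  25,sqrt(17), 41/9,70 ]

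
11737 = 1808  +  9929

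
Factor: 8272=2^4*11^1*47^1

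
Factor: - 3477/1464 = -19/8 =-  2^( - 3 ) * 19^1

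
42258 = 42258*1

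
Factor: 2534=2^1*7^1*181^1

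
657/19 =657/19 = 34.58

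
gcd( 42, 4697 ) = 7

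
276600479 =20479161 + 256121318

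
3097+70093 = 73190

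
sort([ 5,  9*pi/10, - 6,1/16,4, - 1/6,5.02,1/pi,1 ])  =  [ - 6,-1/6,1/16, 1/pi,1,9*pi/10,4,5,5.02]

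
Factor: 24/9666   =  4/1611 = 2^2 * 3^(-2)*179^ ( - 1)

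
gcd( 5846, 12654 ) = 74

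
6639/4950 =2213/1650= 1.34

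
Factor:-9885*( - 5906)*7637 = 2^1*3^1 * 5^1 * 7^1*659^1*1091^1*2953^1=445854245970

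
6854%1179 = 959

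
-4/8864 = -1/2216 =- 0.00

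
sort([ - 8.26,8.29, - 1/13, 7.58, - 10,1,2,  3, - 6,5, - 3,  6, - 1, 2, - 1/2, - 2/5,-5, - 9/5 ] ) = [ - 10 , - 8.26, - 6,  -  5, - 3,-9/5, - 1,- 1/2,  -  2/5, - 1/13,1,  2,2,3,5,6, 7.58, 8.29]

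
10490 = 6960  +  3530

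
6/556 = 3/278 = 0.01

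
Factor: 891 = 3^4*11^1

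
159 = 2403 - 2244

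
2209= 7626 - 5417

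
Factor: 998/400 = 499/200 = 2^(-3)*5^( - 2) * 499^1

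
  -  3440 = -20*172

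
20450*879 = 17975550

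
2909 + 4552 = 7461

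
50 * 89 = 4450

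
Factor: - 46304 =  - 2^5*1447^1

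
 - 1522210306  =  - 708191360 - 814018946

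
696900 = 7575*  92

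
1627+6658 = 8285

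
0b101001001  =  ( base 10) 329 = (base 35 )9e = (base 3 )110012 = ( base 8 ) 511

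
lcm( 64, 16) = 64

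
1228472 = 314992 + 913480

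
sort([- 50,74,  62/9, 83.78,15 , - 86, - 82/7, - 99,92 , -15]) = [-99,-86, - 50, - 15 , - 82/7, 62/9 , 15, 74, 83.78, 92 ] 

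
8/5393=8/5393  =  0.00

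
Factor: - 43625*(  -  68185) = 5^4*13^1*349^1 * 1049^1 = 2974570625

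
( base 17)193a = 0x1d97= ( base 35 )66f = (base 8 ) 16627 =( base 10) 7575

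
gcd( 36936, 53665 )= 1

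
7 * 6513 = 45591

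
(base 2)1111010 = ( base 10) 122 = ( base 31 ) 3T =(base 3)11112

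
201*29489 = 5927289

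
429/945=143/315 = 0.45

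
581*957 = 556017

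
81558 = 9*9062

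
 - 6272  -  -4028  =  -2244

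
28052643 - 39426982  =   - 11374339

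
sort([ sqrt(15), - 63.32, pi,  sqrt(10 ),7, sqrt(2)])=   [ - 63.32,sqrt(2 ), pi,sqrt(10), sqrt(15 ) , 7]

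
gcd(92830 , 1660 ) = 10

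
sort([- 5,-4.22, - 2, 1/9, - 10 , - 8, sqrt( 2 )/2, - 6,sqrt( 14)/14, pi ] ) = [ - 10,-8, - 6 , - 5, - 4.22, - 2 , 1/9,sqrt( 14)/14, sqrt( 2) /2,pi ] 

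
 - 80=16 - 96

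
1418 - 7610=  - 6192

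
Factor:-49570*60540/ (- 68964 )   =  2^1*5^2 * 7^(-1 )* 821^(  -  1 )*1009^1*4957^1 = 250080650/5747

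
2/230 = 1/115 = 0.01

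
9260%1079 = 628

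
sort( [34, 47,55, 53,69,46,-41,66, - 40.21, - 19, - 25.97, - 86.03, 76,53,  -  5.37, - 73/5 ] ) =[  -  86.03, - 41, - 40.21, - 25.97, - 19 ,-73/5,  -  5.37, 34,46,47, 53,53,55, 66, 69,76]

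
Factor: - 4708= - 2^2*11^1*107^1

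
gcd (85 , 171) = 1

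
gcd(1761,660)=3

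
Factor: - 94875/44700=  - 1265/596 = - 2^ ( - 2)*5^1*11^1*23^1*149^( - 1)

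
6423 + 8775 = 15198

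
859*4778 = 4104302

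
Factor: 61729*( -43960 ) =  - 2^3*5^1*7^1*157^1*61729^1 = - 2713606840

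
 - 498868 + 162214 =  - 336654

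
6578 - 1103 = 5475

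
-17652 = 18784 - 36436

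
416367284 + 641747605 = 1058114889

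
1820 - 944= 876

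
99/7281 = 11/809 = 0.01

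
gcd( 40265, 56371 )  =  8053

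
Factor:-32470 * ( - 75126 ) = 2^2* 3^1*5^1*17^1 * 19^1*191^1 * 659^1 =2439341220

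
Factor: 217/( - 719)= - 7^1*31^1*719^( - 1)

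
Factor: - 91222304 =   -  2^5 * 2850697^1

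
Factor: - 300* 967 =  - 290100 =- 2^2 * 3^1*5^2 * 967^1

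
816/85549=816/85549 = 0.01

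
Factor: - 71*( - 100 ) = 7100 = 2^2 * 5^2*71^1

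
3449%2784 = 665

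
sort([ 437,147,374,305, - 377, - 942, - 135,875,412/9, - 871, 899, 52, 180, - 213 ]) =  [-942, -871, - 377, - 213, - 135,  412/9, 52, 147,180, 305,374, 437, 875, 899]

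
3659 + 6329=9988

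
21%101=21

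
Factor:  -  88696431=-3^3*193^1*17021^1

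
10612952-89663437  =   - 79050485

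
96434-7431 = 89003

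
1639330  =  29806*55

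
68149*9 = 613341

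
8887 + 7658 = 16545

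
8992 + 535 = 9527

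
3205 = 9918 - 6713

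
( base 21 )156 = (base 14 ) 2B6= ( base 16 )228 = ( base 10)552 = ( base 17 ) 1f8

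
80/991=80/991 = 0.08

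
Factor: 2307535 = 5^1 * 461507^1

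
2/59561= 2/59561= 0.00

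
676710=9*75190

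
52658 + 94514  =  147172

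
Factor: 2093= 7^1*13^1*23^1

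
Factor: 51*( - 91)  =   - 4641 = - 3^1*7^1* 13^1*17^1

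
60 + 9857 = 9917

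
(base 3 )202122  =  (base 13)33b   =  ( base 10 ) 557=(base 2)1000101101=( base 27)KH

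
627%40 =27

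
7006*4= 28024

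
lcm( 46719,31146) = 93438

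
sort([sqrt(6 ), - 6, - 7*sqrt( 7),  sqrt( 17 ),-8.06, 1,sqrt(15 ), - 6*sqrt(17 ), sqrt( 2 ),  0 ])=[  -  6*sqrt( 17), -7*sqrt ( 7 ),- 8.06 , -6  ,  0,1,sqrt( 2), sqrt( 6), sqrt(15), sqrt ( 17 )] 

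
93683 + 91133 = 184816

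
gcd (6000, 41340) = 60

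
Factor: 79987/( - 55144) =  - 2^(  -  3) * 61^( - 1)*113^(-1 )*79987^1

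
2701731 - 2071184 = 630547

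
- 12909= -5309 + -7600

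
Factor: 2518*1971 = 2^1*3^3* 73^1*1259^1 = 4962978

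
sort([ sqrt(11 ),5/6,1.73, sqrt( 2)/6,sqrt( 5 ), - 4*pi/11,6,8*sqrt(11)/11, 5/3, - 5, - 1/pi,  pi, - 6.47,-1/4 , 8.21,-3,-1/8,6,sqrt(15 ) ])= [-6.47,-5, - 3,-4*pi/11, - 1/pi,-1/4, - 1/8,sqrt( 2)/6,5/6, 5/3, 1.73,sqrt(5),8*sqrt( 11)/11,pi,sqrt( 11),sqrt(15),  6, 6,8.21]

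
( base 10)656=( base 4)22100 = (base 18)208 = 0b1010010000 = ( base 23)15c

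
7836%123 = 87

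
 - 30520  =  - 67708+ 37188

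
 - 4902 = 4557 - 9459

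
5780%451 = 368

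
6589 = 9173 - 2584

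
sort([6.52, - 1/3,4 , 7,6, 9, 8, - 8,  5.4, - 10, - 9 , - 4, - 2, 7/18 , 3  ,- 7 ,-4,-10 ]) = [  -  10, - 10, - 9, - 8,-7,-4, - 4, - 2, - 1/3,7/18 , 3,4,5.4,6 , 6.52, 7,8,9]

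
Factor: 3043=17^1*179^1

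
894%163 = 79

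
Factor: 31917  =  3^1 * 10639^1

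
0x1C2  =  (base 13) 288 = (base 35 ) cu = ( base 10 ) 450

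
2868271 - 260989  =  2607282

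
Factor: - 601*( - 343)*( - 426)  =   - 2^1*3^1*7^3*71^1*601^1 = - 87816918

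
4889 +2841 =7730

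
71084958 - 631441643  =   - 560356685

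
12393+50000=62393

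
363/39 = 121/13 = 9.31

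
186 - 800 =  - 614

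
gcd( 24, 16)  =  8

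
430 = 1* 430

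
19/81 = 19/81 = 0.23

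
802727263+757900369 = 1560627632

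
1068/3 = 356=356.00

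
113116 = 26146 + 86970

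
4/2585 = 4/2585 = 0.00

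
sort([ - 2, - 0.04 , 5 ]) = [ - 2, -0.04,5 ]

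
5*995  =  4975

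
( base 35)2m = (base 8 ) 134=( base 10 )92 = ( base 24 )3k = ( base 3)10102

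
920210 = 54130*17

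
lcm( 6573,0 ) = 0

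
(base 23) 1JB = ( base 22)209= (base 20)28H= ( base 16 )3D1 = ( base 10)977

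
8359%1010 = 279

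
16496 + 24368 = 40864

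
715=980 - 265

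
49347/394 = 125 + 97/394 = 125.25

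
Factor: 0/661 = 0 = 0^1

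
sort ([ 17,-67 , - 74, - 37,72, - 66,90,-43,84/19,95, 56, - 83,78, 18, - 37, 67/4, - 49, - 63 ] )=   [ - 83,- 74, - 67,-66, - 63,  -  49, - 43,-37, - 37,84/19,  67/4, 17 , 18, 56,72,78,90, 95] 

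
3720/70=53  +  1/7= 53.14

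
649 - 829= -180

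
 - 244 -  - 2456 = 2212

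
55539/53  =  1047 + 48/53 = 1047.91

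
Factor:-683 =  - 683^1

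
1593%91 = 46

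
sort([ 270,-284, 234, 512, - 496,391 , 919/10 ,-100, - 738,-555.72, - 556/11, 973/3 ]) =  [ - 738,-555.72, - 496, - 284, - 100 , - 556/11,  919/10, 234,270,973/3, 391,  512]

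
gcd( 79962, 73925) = 1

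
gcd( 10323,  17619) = 3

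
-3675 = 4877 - 8552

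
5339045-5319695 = 19350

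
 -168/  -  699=56/233=0.24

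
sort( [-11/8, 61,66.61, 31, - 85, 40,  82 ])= [ - 85, - 11/8, 31,40,61, 66.61, 82]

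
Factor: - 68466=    - 2^1 * 3^1*11411^1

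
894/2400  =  149/400 = 0.37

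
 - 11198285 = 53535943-64734228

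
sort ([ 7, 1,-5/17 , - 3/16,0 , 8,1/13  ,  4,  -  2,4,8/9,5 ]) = [ - 2, - 5/17, - 3/16, 0,1/13 , 8/9 , 1,  4, 4,  5,7 , 8]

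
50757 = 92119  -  41362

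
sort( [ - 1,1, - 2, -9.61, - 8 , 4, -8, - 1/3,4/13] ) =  [ - 9.61,-8,-8 , - 2, - 1,-1/3,4/13, 1,4] 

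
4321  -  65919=-61598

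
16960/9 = 1884 + 4/9=1884.44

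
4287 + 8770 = 13057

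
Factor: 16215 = 3^1*5^1*23^1*47^1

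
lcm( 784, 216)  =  21168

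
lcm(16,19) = 304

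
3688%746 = 704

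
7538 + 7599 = 15137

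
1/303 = 1/303   =  0.00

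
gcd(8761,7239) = 1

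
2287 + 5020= 7307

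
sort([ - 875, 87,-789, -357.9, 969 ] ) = [-875, -789, - 357.9,87,969 ] 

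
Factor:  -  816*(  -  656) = 535296 = 2^8*3^1*17^1*41^1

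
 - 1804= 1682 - 3486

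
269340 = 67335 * 4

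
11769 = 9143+2626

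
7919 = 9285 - 1366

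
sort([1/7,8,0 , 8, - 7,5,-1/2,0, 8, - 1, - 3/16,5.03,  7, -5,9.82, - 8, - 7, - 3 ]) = [ - 8,  -  7, - 7, - 5, - 3, - 1, - 1/2, - 3/16, 0,0,1/7, 5,5.03,7,8, 8,8,9.82 ] 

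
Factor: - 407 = -11^1*37^1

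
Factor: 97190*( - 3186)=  - 309647340  =  - 2^2*3^3 *5^1*59^1*9719^1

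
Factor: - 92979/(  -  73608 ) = 2^(-3)*3^1*3067^( - 1)*10331^1 =30993/24536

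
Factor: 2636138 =2^1*839^1 * 1571^1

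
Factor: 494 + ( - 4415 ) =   -  3921=- 3^1*1307^1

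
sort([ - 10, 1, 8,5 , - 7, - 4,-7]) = [-10, - 7,-7,-4,1,5,8 ]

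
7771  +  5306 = 13077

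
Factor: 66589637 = 66589637^1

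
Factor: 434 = 2^1 * 7^1*31^1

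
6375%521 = 123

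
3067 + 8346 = 11413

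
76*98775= 7506900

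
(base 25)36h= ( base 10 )2042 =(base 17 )712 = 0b11111111010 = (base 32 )1vq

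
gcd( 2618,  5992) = 14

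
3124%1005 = 109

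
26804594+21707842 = 48512436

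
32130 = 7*4590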